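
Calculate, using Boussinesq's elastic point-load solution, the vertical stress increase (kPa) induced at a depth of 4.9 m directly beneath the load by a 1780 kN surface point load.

Δσ_z ≈ 35.4 kPa

Boussinesq vertical stress below a point load on an elastic half-space:
Δσ_z = 3P/(2πz²) · [1 + (r/z)²]^(−5/2)
r/z = 0/4.9 = 0; [1+(r/z)²]^(−5/2) = 1.
Δσ_z = 3×1780/(2π×4.9²) × 1 = 35.397 × 1 = 35.4 kPa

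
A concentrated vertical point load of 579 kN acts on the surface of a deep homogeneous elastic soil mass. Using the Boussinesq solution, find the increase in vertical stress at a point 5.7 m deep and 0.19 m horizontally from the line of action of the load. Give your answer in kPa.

Boussinesq vertical stress below a point load on an elastic half-space:
Δσ_z = 3P/(2πz²) · [1 + (r/z)²]^(−5/2)
r/z = 0.19/5.7 = 0.033333; [1+(r/z)²]^(−5/2) = 0.99723.
Δσ_z = 3×579/(2π×5.7²) × 0.99723 = 8.5088 × 0.99723 = 8.485 kPa

Δσ_z ≈ 8.49 kPa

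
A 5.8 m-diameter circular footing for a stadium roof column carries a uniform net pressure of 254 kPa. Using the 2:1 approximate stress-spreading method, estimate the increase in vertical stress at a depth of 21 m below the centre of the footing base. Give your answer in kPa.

By the 2:1 method the load spreads at 1 horizontal : 2 vertical, so at depth z the loaded area has grown by z in each plan dimension:
Δσ ≈ qD²/(D+z)² = 254×5.8²/(5.8+21)² = 11.897 kPa

Δσ_z ≈ 11.9 kPa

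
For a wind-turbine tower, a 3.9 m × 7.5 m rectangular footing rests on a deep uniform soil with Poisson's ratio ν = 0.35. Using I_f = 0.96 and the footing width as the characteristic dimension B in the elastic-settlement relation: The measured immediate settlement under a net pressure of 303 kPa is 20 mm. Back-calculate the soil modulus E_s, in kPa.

S_e = q·B·(1−ν²)/E_s · I_f  ⇒  E_s = q·B·(1−ν²)·I_f / S_e.
E_s = 303 × 3.9 × 0.8775 × 0.96 / 0.02 = 49770 kPa

E_s ≈ 49800 kPa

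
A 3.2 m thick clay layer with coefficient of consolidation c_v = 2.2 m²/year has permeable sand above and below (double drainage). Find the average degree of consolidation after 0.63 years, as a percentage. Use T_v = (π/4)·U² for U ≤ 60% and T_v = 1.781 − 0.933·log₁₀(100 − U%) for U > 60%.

Drainage path length: H_d = H/2 = 1.6 m (double drainage).
T_v = c_v·t/H_d² = 2.2×0.63/1.6² = 0.54141.
T_v = 0.54141 corresponds to the U > 60% branch:
U = 1 − 10^((1.781 − T_v)/0.933)/100 = 0.7869

U ≈ 78.7 %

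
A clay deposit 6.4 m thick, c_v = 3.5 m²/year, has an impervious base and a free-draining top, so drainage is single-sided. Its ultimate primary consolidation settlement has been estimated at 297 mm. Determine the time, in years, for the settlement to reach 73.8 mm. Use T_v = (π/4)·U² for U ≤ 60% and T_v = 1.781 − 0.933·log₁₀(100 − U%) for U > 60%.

t ≈ 0.568 years

Drainage path length: H_d = H = 6.4 m (single drainage).
U = S(t)/S_ult = 73.8/297 = 0.2485.
U ≤ 60%: T_v = (π/4)·U² = (π/4)×0.24848² = 0.048494.
t = T_v·H_d²/c_v = 0.048494×6.4²/3.5 = 0.5675 years.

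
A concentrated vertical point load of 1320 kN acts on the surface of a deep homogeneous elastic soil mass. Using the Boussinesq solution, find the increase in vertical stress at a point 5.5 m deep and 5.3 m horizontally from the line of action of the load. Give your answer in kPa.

Δσ_z ≈ 4.03 kPa

Boussinesq vertical stress below a point load on an elastic half-space:
Δσ_z = 3P/(2πz²) · [1 + (r/z)²]^(−5/2)
r/z = 5.3/5.5 = 0.96364; [1+(r/z)²]^(−5/2) = 0.1936.
Δσ_z = 3×1320/(2π×5.5²) × 0.1936 = 20.835 × 0.1936 = 4.034 kPa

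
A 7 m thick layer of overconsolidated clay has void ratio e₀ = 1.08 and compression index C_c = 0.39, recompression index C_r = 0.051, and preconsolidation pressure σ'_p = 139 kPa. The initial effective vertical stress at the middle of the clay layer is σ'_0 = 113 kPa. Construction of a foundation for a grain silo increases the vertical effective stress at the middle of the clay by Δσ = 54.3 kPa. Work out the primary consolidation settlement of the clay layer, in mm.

S_c ≈ 121 mm

Final effective stress: σ'_f = 113 + 54.3 = 167.3 kPa.
σ'_f = 167.3 > σ'_p = 139 kPa, so the stress path crosses the preconsolidation pressure — recompression up to σ'_p, then virgin compression beyond:
S_c = H/(1+e₀)·[C_r·log₁₀(σ'_p/σ'_0) + C_c·log₁₀(σ'_f/σ'_p)]
    = 7/2.08 × [0.051×log₁₀(139/113) + 0.39×log₁₀(167.3/139)]
    = 3.3654 × [0.0045868 + 0.031388] = 0.1211 m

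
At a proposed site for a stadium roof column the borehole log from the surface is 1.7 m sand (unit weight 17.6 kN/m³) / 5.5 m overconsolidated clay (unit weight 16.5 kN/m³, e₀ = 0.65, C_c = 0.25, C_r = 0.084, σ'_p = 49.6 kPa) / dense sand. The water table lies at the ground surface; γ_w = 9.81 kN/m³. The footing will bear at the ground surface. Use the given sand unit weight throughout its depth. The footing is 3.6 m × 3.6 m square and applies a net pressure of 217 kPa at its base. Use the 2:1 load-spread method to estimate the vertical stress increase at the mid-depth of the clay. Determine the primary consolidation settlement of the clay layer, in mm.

Mid-depth of clay below the ground surface: z = 1.7 + 5.5/2 = 4.45 m.
Total vertical stress at mid-clay: σ_v = 17.6×1.7 + 16.5×2.75 = 75.295 kPa.
Pore pressure: u = 9.81×(4.45 − 0) = 43.655 kPa.
Initial effective stress: σ'_0 = σ_v − u = 75.295 − 43.655 = 31.64 kPa.
Stress increase at mid-clay by the 2:1 spreading method:
Δσ = qBL/((B+z)(L+z)) = 217×3.6×3.6/((3.6+4.45)(3.6+4.45)) = 43.398 kPa
Final effective stress: σ'_f = 31.64 + 43.398 = 75.038 kPa.
σ'_f = 75.038 > σ'_p = 49.6 kPa, so the stress path crosses the preconsolidation pressure — recompression up to σ'_p, then virgin compression beyond:
S_c = H/(1+e₀)·[C_r·log₁₀(σ'_p/σ'_0) + C_c·log₁₀(σ'_f/σ'_p)]
    = 5.5/1.65 × [0.084×log₁₀(49.6/31.64) + 0.25×log₁₀(75.038/49.6)]
    = 3.3333 × [0.016401 + 0.04495] = 0.2045 m

S_c ≈ 205 mm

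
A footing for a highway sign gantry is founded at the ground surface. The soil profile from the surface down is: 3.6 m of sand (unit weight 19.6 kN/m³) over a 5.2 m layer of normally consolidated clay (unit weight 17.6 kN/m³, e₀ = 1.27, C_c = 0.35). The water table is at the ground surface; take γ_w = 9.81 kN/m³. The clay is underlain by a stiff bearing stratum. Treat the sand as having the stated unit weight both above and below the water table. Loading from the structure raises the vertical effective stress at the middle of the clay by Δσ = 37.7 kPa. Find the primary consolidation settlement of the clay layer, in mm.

Mid-depth of clay below the ground surface: z = 3.6 + 5.2/2 = 6.2 m.
Total vertical stress at mid-clay: σ_v = 19.6×3.6 + 17.6×2.6 = 116.32 kPa.
Pore pressure: u = 9.81×(6.2 − 0) = 60.822 kPa.
Initial effective stress: σ'_0 = σ_v − u = 116.32 − 60.822 = 55.498 kPa.
Final effective stress: σ'_f = σ'_0 + Δσ = 55.498 + 37.7 = 93.198 kPa.
Normally consolidated clay, so the full stress increment lies on the virgin compression line:
S_c = C_c·H/(1+e₀)·log₁₀(σ'_f/σ'_0) = 0.35×5.2/(1+1.27)×log₁₀(93.198/55.498)
    = 0.80176 × 0.22513 = 0.1805 m

S_c ≈ 181 mm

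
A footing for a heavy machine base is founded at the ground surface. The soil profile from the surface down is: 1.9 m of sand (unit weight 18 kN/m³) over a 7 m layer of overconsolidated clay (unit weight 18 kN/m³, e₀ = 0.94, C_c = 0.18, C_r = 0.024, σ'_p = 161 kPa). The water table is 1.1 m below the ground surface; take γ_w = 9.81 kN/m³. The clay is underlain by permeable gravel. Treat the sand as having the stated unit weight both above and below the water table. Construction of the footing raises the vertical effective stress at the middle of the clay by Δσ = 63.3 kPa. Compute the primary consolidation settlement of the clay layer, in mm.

S_c ≈ 28.8 mm

Mid-depth of clay below the ground surface: z = 1.9 + 7/2 = 5.4 m.
Total vertical stress at mid-clay: σ_v = 18×1.9 + 18×3.5 = 97.2 kPa.
Pore pressure: u = 9.81×(5.4 − 1.1) = 42.183 kPa.
Initial effective stress: σ'_0 = σ_v − u = 97.2 − 42.183 = 55.017 kPa.
Final effective stress: σ'_f = 55.017 + 63.3 = 118.32 kPa.
σ'_f = 118.32 ≤ σ'_p = 161 kPa, so the clay remains overconsolidated and only the recompression index applies:
S_c = C_r·H/(1+e₀)·log₁₀(σ'_f/σ'_0) = 0.024×7/1.94×log₁₀(118.32/55.017)
    = 0.086597 × 0.33256 = 0.0288 m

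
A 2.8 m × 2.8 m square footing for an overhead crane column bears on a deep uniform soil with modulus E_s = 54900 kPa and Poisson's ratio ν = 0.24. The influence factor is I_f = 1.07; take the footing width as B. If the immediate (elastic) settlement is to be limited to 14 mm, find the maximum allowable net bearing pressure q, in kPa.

q ≈ 272 kPa

S_e = q·B·(1−ν²)/E_s · I_f  ⇒  q = S_e·E_s / (B·(1−ν²)·I_f).
q = 0.014 × 54900 / (2.8 × 0.9424 × 1.07) = 272.2 kPa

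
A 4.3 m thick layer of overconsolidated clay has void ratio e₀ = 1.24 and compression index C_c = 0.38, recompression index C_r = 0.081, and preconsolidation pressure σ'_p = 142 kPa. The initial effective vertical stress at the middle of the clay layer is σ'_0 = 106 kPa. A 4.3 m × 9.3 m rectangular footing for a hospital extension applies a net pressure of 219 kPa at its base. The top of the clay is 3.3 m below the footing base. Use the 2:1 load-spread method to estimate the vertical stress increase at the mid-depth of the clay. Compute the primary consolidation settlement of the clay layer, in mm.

S_c ≈ 70.9 mm

Mid-depth of clay below the footing base: z = 3.3 + 4.3/2 = 5.45 m.
Stress increase at mid-clay by the 2:1 spreading method:
Δσ = qBL/((B+z)(L+z)) = 219×4.3×9.3/((4.3+5.45)(9.3+5.45)) = 60.897 kPa
Final effective stress: σ'_f = 106 + 60.897 = 166.9 kPa.
σ'_f = 166.9 > σ'_p = 142 kPa, so the stress path crosses the preconsolidation pressure — recompression up to σ'_p, then virgin compression beyond:
S_c = H/(1+e₀)·[C_r·log₁₀(σ'_p/σ'_0) + C_c·log₁₀(σ'_f/σ'_p)]
    = 4.3/2.24 × [0.081×log₁₀(142/106) + 0.38×log₁₀(166.9/142)]
    = 1.9196 × [0.010286 + 0.026664] = 0.07093 m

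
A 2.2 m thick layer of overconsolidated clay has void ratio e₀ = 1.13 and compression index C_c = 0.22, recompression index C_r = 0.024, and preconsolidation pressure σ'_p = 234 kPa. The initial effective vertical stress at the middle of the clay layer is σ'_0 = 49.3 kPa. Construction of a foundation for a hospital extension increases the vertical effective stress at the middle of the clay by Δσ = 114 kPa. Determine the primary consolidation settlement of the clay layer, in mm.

S_c ≈ 12.9 mm

Final effective stress: σ'_f = 49.3 + 114 = 163.3 kPa.
σ'_f = 163.3 ≤ σ'_p = 234 kPa, so the clay remains overconsolidated and only the recompression index applies:
S_c = C_r·H/(1+e₀)·log₁₀(σ'_f/σ'_0) = 0.024×2.2/2.13×log₁₀(163.3/49.3)
    = 0.02479 × 0.52014 = 0.01289 m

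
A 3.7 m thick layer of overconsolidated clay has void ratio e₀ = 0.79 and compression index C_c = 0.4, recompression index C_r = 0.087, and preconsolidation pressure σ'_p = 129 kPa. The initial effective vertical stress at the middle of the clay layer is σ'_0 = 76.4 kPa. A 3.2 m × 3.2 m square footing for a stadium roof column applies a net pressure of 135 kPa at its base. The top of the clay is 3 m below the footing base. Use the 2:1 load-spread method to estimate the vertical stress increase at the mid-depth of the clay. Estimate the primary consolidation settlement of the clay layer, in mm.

Mid-depth of clay below the footing base: z = 3 + 3.7/2 = 4.85 m.
Stress increase at mid-clay by the 2:1 spreading method:
Δσ = qBL/((B+z)(L+z)) = 135×3.2×3.2/((3.2+4.85)(3.2+4.85)) = 21.333 kPa
Final effective stress: σ'_f = 76.4 + 21.333 = 97.733 kPa.
σ'_f = 97.733 ≤ σ'_p = 129 kPa, so the clay remains overconsolidated and only the recompression index applies:
S_c = C_r·H/(1+e₀)·log₁₀(σ'_f/σ'_0) = 0.087×3.7/1.79×log₁₀(97.733/76.4)
    = 0.17983 × 0.10695 = 0.01923 m

S_c ≈ 19.2 mm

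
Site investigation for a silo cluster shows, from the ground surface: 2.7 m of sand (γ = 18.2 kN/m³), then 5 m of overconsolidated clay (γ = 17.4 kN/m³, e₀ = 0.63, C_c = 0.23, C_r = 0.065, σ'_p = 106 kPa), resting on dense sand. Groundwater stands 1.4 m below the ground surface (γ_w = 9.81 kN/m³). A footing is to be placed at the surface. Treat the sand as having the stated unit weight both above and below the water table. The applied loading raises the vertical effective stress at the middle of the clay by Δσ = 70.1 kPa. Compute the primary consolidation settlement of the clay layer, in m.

Mid-depth of clay below the ground surface: z = 2.7 + 5/2 = 5.2 m.
Total vertical stress at mid-clay: σ_v = 18.2×2.7 + 17.4×2.5 = 92.64 kPa.
Pore pressure: u = 9.81×(5.2 − 1.4) = 37.278 kPa.
Initial effective stress: σ'_0 = σ_v − u = 92.64 − 37.278 = 55.362 kPa.
Final effective stress: σ'_f = 55.362 + 70.1 = 125.46 kPa.
σ'_f = 125.46 > σ'_p = 106 kPa, so the stress path crosses the preconsolidation pressure — recompression up to σ'_p, then virgin compression beyond:
S_c = H/(1+e₀)·[C_r·log₁₀(σ'_p/σ'_0) + C_c·log₁₀(σ'_f/σ'_p)]
    = 5/1.63 × [0.065×log₁₀(106/55.362) + 0.23×log₁₀(125.46/106)]
    = 3.0675 × [0.018336 + 0.016836] = 0.1079 m

S_c ≈ 0.108 m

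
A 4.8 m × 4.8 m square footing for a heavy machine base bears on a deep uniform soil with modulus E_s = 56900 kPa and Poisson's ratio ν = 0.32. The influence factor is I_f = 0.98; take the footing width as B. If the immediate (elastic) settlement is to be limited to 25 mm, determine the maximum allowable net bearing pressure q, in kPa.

q ≈ 337 kPa

S_e = q·B·(1−ν²)/E_s · I_f  ⇒  q = S_e·E_s / (B·(1−ν²)·I_f).
q = 0.025 × 56900 / (4.8 × 0.8976 × 0.98) = 336.9 kPa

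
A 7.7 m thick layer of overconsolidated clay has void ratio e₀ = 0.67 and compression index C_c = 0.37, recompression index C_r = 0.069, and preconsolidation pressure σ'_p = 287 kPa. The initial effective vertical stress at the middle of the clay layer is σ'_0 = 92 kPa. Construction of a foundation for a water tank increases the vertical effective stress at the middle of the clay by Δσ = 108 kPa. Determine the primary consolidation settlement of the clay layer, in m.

S_c ≈ 0.107 m

Final effective stress: σ'_f = 92 + 108 = 200 kPa.
σ'_f = 200 ≤ σ'_p = 287 kPa, so the clay remains overconsolidated and only the recompression index applies:
S_c = C_r·H/(1+e₀)·log₁₀(σ'_f/σ'_0) = 0.069×7.7/1.67×log₁₀(200/92)
    = 0.31815 × 0.33724 = 0.1073 m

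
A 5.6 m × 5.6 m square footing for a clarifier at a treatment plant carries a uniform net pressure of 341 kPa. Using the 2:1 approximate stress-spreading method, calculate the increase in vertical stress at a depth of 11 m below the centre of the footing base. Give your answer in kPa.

Δσ_z ≈ 38.8 kPa

By the 2:1 method the load spreads at 1 horizontal : 2 vertical, so at depth z the loaded area has grown by z in each plan dimension:
Δσ = qBL/((B+z)(L+z)) = 341×5.6×5.6/((5.6+11)(5.6+11)) = 38.807 kPa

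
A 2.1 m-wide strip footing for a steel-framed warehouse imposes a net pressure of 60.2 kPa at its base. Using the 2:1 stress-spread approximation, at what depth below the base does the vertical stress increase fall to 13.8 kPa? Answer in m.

2:1 spreading — at depth z the loaded area has grown by z in each plan dimension:
qB/(B+z) = Δσ_z ⇒ z = qB/Δσ_z − B = 60.2×2.1/13.8 − 2.1 = 7.061 m

z ≈ 7.06 m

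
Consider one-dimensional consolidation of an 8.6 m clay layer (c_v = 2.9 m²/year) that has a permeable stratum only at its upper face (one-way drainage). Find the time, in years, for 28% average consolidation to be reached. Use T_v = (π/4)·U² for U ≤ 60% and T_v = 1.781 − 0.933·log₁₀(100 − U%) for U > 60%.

Drainage path length: H_d = H = 8.6 m (single drainage).
U ≤ 60%: T_v = (π/4)·U² = (π/4)×0.28² = 0.061575.
t = T_v·H_d²/c_v = 0.061575×8.6²/2.9 = 1.57 years.

t ≈ 1.57 years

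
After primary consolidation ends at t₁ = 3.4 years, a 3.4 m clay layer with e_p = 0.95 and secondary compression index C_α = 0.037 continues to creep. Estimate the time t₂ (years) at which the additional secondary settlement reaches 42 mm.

t₂ ≈ 15.2 years

S_s = C_α·H/(1+e_p)·log₁₀(t₂/t₁) ⇒ log₁₀(t₂/t₁) = S_s·(1+e_p)/(C_α·H).
log₁₀(t₂/t₁) = 0.042 × (1+0.95) / (0.037×3.4) = 0.651
t₂ = t₁ × 10^0.651 = 3.4 × 4.477 = 15.22 years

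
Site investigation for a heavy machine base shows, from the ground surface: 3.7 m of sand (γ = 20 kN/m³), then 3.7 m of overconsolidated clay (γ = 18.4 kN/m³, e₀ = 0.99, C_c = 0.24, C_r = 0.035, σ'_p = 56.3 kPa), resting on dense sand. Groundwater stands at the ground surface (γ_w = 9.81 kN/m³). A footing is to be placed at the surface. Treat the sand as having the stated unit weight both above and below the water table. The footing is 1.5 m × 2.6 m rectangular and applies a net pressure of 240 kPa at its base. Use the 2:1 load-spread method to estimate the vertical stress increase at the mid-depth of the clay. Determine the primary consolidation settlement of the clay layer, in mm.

Mid-depth of clay below the ground surface: z = 3.7 + 3.7/2 = 5.55 m.
Total vertical stress at mid-clay: σ_v = 20×3.7 + 18.4×1.85 = 108.04 kPa.
Pore pressure: u = 9.81×(5.55 − 0) = 54.446 kPa.
Initial effective stress: σ'_0 = σ_v − u = 108.04 − 54.446 = 53.594 kPa.
Stress increase at mid-clay by the 2:1 spreading method:
Δσ = qBL/((B+z)(L+z)) = 240×1.5×2.6/((1.5+5.55)(2.6+5.55)) = 16.29 kPa
Final effective stress: σ'_f = 53.594 + 16.29 = 69.884 kPa.
σ'_f = 69.884 > σ'_p = 56.3 kPa, so the stress path crosses the preconsolidation pressure — recompression up to σ'_p, then virgin compression beyond:
S_c = H/(1+e₀)·[C_r·log₁₀(σ'_p/σ'_0) + C_c·log₁₀(σ'_f/σ'_p)]
    = 3.7/1.99 × [0.035×log₁₀(56.3/53.594) + 0.24×log₁₀(69.884/56.3)]
    = 1.8593 × [0.00074873 + 0.022529] = 0.04328 m

S_c ≈ 43.3 mm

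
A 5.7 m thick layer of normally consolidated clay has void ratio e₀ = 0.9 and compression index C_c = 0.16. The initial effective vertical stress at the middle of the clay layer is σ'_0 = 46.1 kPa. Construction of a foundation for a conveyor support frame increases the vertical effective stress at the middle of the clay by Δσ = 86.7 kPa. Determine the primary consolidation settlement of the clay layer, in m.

S_c ≈ 0.221 m

Final effective stress: σ'_f = σ'_0 + Δσ = 46.1 + 86.7 = 132.8 kPa.
Normally consolidated clay, so the full stress increment lies on the virgin compression line:
S_c = C_c·H/(1+e₀)·log₁₀(σ'_f/σ'_0) = 0.16×5.7/(1+0.9)×log₁₀(132.8/46.1)
    = 0.48 × 0.4595 = 0.2206 m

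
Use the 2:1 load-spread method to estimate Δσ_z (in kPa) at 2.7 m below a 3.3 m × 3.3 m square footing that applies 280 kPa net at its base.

Δσ_z ≈ 84.7 kPa

By the 2:1 method the load spreads at 1 horizontal : 2 vertical, so at depth z the loaded area has grown by z in each plan dimension:
Δσ = qBL/((B+z)(L+z)) = 280×3.3×3.3/((3.3+2.7)(3.3+2.7)) = 84.7 kPa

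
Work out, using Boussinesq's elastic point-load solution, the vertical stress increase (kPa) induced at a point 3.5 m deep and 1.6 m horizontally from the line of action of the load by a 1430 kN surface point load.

Δσ_z ≈ 34.7 kPa

Boussinesq vertical stress below a point load on an elastic half-space:
Δσ_z = 3P/(2πz²) · [1 + (r/z)²]^(−5/2)
r/z = 1.6/3.5 = 0.45714; [1+(r/z)²]^(−5/2) = 0.62223.
Δσ_z = 3×1430/(2π×3.5²) × 0.62223 = 55.737 × 0.62223 = 34.68 kPa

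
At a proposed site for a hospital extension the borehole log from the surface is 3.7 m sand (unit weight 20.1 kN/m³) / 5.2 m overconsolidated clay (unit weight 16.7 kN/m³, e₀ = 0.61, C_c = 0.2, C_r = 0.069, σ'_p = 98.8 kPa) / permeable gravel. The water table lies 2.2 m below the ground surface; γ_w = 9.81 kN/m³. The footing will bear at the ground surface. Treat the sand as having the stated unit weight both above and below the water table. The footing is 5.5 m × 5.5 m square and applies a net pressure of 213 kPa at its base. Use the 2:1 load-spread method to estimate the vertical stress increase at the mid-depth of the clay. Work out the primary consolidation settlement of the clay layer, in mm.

Mid-depth of clay below the ground surface: z = 3.7 + 5.2/2 = 6.3 m.
Total vertical stress at mid-clay: σ_v = 20.1×3.7 + 16.7×2.6 = 117.79 kPa.
Pore pressure: u = 9.81×(6.3 − 2.2) = 40.221 kPa.
Initial effective stress: σ'_0 = σ_v − u = 117.79 − 40.221 = 77.569 kPa.
Stress increase at mid-clay by the 2:1 spreading method:
Δσ = qBL/((B+z)(L+z)) = 213×5.5×5.5/((5.5+6.3)(5.5+6.3)) = 46.274 kPa
Final effective stress: σ'_f = 77.569 + 46.274 = 123.84 kPa.
σ'_f = 123.84 > σ'_p = 98.8 kPa, so the stress path crosses the preconsolidation pressure — recompression up to σ'_p, then virgin compression beyond:
S_c = H/(1+e₀)·[C_r·log₁₀(σ'_p/σ'_0) + C_c·log₁₀(σ'_f/σ'_p)]
    = 5.2/1.61 × [0.069×log₁₀(98.8/77.569) + 0.2×log₁₀(123.84/98.8)]
    = 3.2298 × [0.0072497 + 0.019621] = 0.08679 m

S_c ≈ 86.8 mm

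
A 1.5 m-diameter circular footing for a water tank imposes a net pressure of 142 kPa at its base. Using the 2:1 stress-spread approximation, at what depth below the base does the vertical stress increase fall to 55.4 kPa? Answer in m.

2:1 spreading — at depth z the loaded area has grown by z in each plan dimension:
qD²/(D+z)² = Δσ_z ⇒ z = D(√(q/Δσ_z) − 1) = 1.5×(√(142/55.4) − 1) = 0.9015 m

z ≈ 0.901 m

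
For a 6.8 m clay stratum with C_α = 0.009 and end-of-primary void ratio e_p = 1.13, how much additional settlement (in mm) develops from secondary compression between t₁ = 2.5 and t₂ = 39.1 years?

S_s ≈ 34.3 mm

Secondary compression: S_s = C_α·H/(1+e_p)·log₁₀(t₂/t₁)
S_s = 0.009×6.8/(1+1.13)×log₁₀(39.1/2.5)
    = 0.02873 × 1.194 = 0.03431 m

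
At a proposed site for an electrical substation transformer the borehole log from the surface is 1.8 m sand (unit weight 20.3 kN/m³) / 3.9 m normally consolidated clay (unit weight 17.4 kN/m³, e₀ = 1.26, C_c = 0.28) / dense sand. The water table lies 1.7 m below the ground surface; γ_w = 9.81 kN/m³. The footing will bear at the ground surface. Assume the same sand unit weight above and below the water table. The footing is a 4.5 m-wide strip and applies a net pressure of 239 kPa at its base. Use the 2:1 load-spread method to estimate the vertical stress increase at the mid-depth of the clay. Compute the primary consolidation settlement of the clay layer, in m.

S_c ≈ 0.268 m

Mid-depth of clay below the ground surface: z = 1.8 + 3.9/2 = 3.75 m.
Total vertical stress at mid-clay: σ_v = 20.3×1.8 + 17.4×1.95 = 70.47 kPa.
Pore pressure: u = 9.81×(3.75 − 1.7) = 20.11 kPa.
Initial effective stress: σ'_0 = σ_v − u = 70.47 − 20.11 = 50.36 kPa.
Stress increase at mid-clay by the 2:1 spreading method:
Δσ = qB/(B+z) = 239×4.5/(4.5+3.75) = 130.36 kPa
Final effective stress: σ'_f = σ'_0 + Δσ = 50.36 + 130.36 = 180.72 kPa.
Normally consolidated clay, so the full stress increment lies on the virgin compression line:
S_c = C_c·H/(1+e₀)·log₁₀(σ'_f/σ'_0) = 0.28×3.9/(1+1.26)×log₁₀(180.72/50.36)
    = 0.48319 × 0.55492 = 0.2681 m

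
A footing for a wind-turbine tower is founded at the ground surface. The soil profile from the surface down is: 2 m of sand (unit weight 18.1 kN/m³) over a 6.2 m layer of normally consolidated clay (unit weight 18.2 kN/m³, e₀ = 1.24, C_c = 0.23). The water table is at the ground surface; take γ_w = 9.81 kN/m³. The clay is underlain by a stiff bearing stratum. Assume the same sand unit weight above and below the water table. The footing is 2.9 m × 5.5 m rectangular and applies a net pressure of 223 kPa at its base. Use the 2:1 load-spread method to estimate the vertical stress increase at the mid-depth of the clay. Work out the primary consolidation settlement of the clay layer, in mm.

S_c ≈ 190 mm

Mid-depth of clay below the ground surface: z = 2 + 6.2/2 = 5.1 m.
Total vertical stress at mid-clay: σ_v = 18.1×2 + 18.2×3.1 = 92.62 kPa.
Pore pressure: u = 9.81×(5.1 − 0) = 50.031 kPa.
Initial effective stress: σ'_0 = σ_v − u = 92.62 − 50.031 = 42.589 kPa.
Stress increase at mid-clay by the 2:1 spreading method:
Δσ = qBL/((B+z)(L+z)) = 223×2.9×5.5/((2.9+5.1)(5.5+5.1)) = 41.944 kPa
Final effective stress: σ'_f = σ'_0 + Δσ = 42.589 + 41.944 = 84.533 kPa.
Normally consolidated clay, so the full stress increment lies on the virgin compression line:
S_c = C_c·H/(1+e₀)·log₁₀(σ'_f/σ'_0) = 0.23×6.2/(1+1.24)×log₁₀(84.533/42.589)
    = 0.63661 × 0.29773 = 0.1895 m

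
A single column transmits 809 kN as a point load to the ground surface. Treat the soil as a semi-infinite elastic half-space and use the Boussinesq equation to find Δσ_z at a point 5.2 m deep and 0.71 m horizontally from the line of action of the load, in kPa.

Boussinesq vertical stress below a point load on an elastic half-space:
Δσ_z = 3P/(2πz²) · [1 + (r/z)²]^(−5/2)
r/z = 0.71/5.2 = 0.13654; [1+(r/z)²]^(−5/2) = 0.95487.
Δσ_z = 3×809/(2π×5.2²) × 0.95487 = 14.285 × 0.95487 = 13.64 kPa

Δσ_z ≈ 13.6 kPa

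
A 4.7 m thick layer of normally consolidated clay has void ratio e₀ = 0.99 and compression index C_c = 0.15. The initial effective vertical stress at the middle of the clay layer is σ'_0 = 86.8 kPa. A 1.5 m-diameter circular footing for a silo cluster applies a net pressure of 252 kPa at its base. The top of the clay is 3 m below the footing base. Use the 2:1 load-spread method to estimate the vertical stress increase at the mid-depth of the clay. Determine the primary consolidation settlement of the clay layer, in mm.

Mid-depth of clay below the footing base: z = 3 + 4.7/2 = 5.35 m.
Stress increase at mid-clay by the 2:1 spreading method:
Δσ ≈ qD²/(D+z)² = 252×1.5²/(1.5+5.35)² = 12.084 kPa
Final effective stress: σ'_f = σ'_0 + Δσ = 86.8 + 12.084 = 98.884 kPa.
Normally consolidated clay, so the full stress increment lies on the virgin compression line:
S_c = C_c·H/(1+e₀)·log₁₀(σ'_f/σ'_0) = 0.15×4.7/(1+0.99)×log₁₀(98.884/86.8)
    = 0.35427 × 0.056606 = 0.02005 m

S_c ≈ 20.1 mm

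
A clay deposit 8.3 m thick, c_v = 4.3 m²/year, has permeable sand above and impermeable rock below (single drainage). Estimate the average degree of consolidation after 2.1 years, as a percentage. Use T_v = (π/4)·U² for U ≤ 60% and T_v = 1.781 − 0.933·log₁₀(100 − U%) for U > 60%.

Drainage path length: H_d = H = 8.3 m (single drainage).
T_v = c_v·t/H_d² = 4.3×2.1/8.3² = 0.13108.
T_v = 0.13108 corresponds to the U ≤ 60% branch:
U = √(4T_v/π) = 0.4085

U ≈ 40.9 %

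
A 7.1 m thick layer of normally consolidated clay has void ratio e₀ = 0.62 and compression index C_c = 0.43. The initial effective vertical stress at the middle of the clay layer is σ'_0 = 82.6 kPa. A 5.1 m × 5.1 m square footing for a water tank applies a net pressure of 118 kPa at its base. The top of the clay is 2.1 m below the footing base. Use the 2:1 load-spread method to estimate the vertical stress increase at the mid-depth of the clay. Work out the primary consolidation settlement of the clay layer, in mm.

S_c ≈ 228 mm

Mid-depth of clay below the footing base: z = 2.1 + 7.1/2 = 5.65 m.
Stress increase at mid-clay by the 2:1 spreading method:
Δσ = qBL/((B+z)(L+z)) = 118×5.1×5.1/((5.1+5.65)(5.1+5.65)) = 26.559 kPa
Final effective stress: σ'_f = σ'_0 + Δσ = 82.6 + 26.559 = 109.16 kPa.
Normally consolidated clay, so the full stress increment lies on the virgin compression line:
S_c = C_c·H/(1+e₀)·log₁₀(σ'_f/σ'_0) = 0.43×7.1/(1+0.62)×log₁₀(109.16/82.6)
    = 1.8846 × 0.12108 = 0.2282 m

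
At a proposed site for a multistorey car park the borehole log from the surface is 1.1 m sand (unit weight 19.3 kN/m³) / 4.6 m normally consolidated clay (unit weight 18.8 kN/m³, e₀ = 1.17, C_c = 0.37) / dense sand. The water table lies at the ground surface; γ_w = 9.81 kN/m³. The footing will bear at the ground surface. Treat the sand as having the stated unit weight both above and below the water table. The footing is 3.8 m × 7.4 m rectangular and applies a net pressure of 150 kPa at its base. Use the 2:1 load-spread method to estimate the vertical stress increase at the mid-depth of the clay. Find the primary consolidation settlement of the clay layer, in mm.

S_c ≈ 344 mm

Mid-depth of clay below the ground surface: z = 1.1 + 4.6/2 = 3.4 m.
Total vertical stress at mid-clay: σ_v = 19.3×1.1 + 18.8×2.3 = 64.47 kPa.
Pore pressure: u = 9.81×(3.4 − 0) = 33.354 kPa.
Initial effective stress: σ'_0 = σ_v − u = 64.47 − 33.354 = 31.116 kPa.
Stress increase at mid-clay by the 2:1 spreading method:
Δσ = qBL/((B+z)(L+z)) = 150×3.8×7.4/((3.8+3.4)(7.4+3.4)) = 54.244 kPa
Final effective stress: σ'_f = σ'_0 + Δσ = 31.116 + 54.244 = 85.36 kPa.
Normally consolidated clay, so the full stress increment lies on the virgin compression line:
S_c = C_c·H/(1+e₀)·log₁₀(σ'_f/σ'_0) = 0.37×4.6/(1+1.17)×log₁₀(85.36/31.116)
    = 0.78433 × 0.43827 = 0.3437 m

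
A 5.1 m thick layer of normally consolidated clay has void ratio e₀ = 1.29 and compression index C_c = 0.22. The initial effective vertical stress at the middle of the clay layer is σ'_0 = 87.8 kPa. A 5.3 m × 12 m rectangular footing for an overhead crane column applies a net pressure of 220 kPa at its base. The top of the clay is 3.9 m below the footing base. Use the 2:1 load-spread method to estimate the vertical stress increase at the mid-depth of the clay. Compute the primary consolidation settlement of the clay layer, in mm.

Mid-depth of clay below the footing base: z = 3.9 + 5.1/2 = 6.45 m.
Stress increase at mid-clay by the 2:1 spreading method:
Δσ = qBL/((B+z)(L+z)) = 220×5.3×12/((5.3+6.45)(12+6.45)) = 64.542 kPa
Final effective stress: σ'_f = σ'_0 + Δσ = 87.8 + 64.542 = 152.34 kPa.
Normally consolidated clay, so the full stress increment lies on the virgin compression line:
S_c = C_c·H/(1+e₀)·log₁₀(σ'_f/σ'_0) = 0.22×5.1/(1+1.29)×log₁₀(152.34/87.8)
    = 0.48996 × 0.23932 = 0.1173 m

S_c ≈ 117 mm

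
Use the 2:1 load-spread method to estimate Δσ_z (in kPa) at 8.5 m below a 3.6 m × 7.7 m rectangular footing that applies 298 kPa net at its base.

Δσ_z ≈ 42.1 kPa

By the 2:1 method the load spreads at 1 horizontal : 2 vertical, so at depth z the loaded area has grown by z in each plan dimension:
Δσ = qBL/((B+z)(L+z)) = 298×3.6×7.7/((3.6+8.5)(7.7+8.5)) = 42.141 kPa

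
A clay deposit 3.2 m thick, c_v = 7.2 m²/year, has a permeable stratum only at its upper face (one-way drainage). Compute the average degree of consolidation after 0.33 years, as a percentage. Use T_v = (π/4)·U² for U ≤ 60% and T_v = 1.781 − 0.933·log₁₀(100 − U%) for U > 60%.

Drainage path length: H_d = H = 3.2 m (single drainage).
T_v = c_v·t/H_d² = 7.2×0.33/3.2² = 0.23203.
T_v = 0.23203 corresponds to the U ≤ 60% branch:
U = √(4T_v/π) = 0.5435

U ≈ 54.4 %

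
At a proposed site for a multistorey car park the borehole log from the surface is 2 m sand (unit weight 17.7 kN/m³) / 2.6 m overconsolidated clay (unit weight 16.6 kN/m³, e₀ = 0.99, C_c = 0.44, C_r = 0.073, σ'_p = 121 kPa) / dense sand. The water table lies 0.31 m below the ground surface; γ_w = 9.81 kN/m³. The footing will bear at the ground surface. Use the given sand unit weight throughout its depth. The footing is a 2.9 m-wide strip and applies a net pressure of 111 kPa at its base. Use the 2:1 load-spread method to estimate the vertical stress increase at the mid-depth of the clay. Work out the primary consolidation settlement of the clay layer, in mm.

S_c ≈ 43.8 mm

Mid-depth of clay below the ground surface: z = 2 + 2.6/2 = 3.3 m.
Total vertical stress at mid-clay: σ_v = 17.7×2 + 16.6×1.3 = 56.98 kPa.
Pore pressure: u = 9.81×(3.3 − 0.31) = 29.332 kPa.
Initial effective stress: σ'_0 = σ_v − u = 56.98 − 29.332 = 27.648 kPa.
Stress increase at mid-clay by the 2:1 spreading method:
Δσ = qB/(B+z) = 111×2.9/(2.9+3.3) = 51.919 kPa
Final effective stress: σ'_f = 27.648 + 51.919 = 79.567 kPa.
σ'_f = 79.567 ≤ σ'_p = 121 kPa, so the clay remains overconsolidated and only the recompression index applies:
S_c = C_r·H/(1+e₀)·log₁₀(σ'_f/σ'_0) = 0.073×2.6/1.99×log₁₀(79.567/27.648)
    = 0.095374 × 0.45907 = 0.04378 m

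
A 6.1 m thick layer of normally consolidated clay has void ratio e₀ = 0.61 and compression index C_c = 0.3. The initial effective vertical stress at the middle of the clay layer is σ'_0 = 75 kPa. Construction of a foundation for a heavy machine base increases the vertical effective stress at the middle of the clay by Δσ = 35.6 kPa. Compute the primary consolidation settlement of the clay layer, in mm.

Final effective stress: σ'_f = σ'_0 + Δσ = 75 + 35.6 = 110.6 kPa.
Normally consolidated clay, so the full stress increment lies on the virgin compression line:
S_c = C_c·H/(1+e₀)·log₁₀(σ'_f/σ'_0) = 0.3×6.1/(1+0.61)×log₁₀(110.6/75)
    = 1.1366 × 0.16869 = 0.1917 m

S_c ≈ 192 mm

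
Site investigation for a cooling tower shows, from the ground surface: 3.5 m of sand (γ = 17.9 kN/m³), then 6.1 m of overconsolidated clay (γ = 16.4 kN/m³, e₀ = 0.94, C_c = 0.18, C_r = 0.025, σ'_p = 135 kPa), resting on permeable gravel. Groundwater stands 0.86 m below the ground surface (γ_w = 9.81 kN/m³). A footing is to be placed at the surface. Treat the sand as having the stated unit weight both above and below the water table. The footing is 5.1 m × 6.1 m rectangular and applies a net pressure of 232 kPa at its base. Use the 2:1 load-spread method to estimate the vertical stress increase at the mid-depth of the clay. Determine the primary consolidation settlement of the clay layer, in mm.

Mid-depth of clay below the ground surface: z = 3.5 + 6.1/2 = 6.55 m.
Total vertical stress at mid-clay: σ_v = 17.9×3.5 + 16.4×3.05 = 112.67 kPa.
Pore pressure: u = 9.81×(6.55 − 0.86) = 55.819 kPa.
Initial effective stress: σ'_0 = σ_v − u = 112.67 − 55.819 = 56.851 kPa.
Stress increase at mid-clay by the 2:1 spreading method:
Δσ = qBL/((B+z)(L+z)) = 232×5.1×6.1/((5.1+6.55)(6.1+6.55)) = 48.975 kPa
Final effective stress: σ'_f = 56.851 + 48.975 = 105.83 kPa.
σ'_f = 105.83 ≤ σ'_p = 135 kPa, so the clay remains overconsolidated and only the recompression index applies:
S_c = C_r·H/(1+e₀)·log₁₀(σ'_f/σ'_0) = 0.025×6.1/1.94×log₁₀(105.83/56.851)
    = 0.078607 × 0.26987 = 0.02121 m

S_c ≈ 21.2 mm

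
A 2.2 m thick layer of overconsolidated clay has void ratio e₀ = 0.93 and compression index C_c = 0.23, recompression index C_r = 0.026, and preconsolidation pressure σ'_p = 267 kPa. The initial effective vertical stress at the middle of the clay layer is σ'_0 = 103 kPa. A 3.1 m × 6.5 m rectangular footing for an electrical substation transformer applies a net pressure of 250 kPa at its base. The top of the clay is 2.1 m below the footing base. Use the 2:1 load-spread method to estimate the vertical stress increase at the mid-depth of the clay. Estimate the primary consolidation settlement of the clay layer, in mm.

Mid-depth of clay below the footing base: z = 2.1 + 2.2/2 = 3.2 m.
Stress increase at mid-clay by the 2:1 spreading method:
Δσ = qBL/((B+z)(L+z)) = 250×3.1×6.5/((3.1+3.2)(6.5+3.2)) = 82.433 kPa
Final effective stress: σ'_f = 103 + 82.433 = 185.43 kPa.
σ'_f = 185.43 ≤ σ'_p = 267 kPa, so the clay remains overconsolidated and only the recompression index applies:
S_c = C_r·H/(1+e₀)·log₁₀(σ'_f/σ'_0) = 0.026×2.2/1.93×log₁₀(185.43/103)
    = 0.029637 × 0.25534 = 0.007568 m

S_c ≈ 7.57 mm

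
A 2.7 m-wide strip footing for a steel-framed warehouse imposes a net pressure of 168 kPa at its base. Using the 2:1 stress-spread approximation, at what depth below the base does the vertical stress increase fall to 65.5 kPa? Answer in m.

z ≈ 4.23 m

2:1 spreading — at depth z the loaded area has grown by z in each plan dimension:
qB/(B+z) = Δσ_z ⇒ z = qB/Δσ_z − B = 168×2.7/65.5 − 2.7 = 4.225 m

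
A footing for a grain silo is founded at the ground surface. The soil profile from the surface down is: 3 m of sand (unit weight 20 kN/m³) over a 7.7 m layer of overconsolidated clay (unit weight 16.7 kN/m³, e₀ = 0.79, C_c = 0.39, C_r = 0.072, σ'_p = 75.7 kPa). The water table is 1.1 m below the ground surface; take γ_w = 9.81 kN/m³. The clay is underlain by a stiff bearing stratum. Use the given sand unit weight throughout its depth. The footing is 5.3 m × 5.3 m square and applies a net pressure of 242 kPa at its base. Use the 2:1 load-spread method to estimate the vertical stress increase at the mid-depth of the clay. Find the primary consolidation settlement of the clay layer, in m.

Mid-depth of clay below the ground surface: z = 3 + 7.7/2 = 6.85 m.
Total vertical stress at mid-clay: σ_v = 20×3 + 16.7×3.85 = 124.3 kPa.
Pore pressure: u = 9.81×(6.85 − 1.1) = 56.408 kPa.
Initial effective stress: σ'_0 = σ_v − u = 124.3 − 56.408 = 67.892 kPa.
Stress increase at mid-clay by the 2:1 spreading method:
Δσ = qBL/((B+z)(L+z)) = 242×5.3×5.3/((5.3+6.85)(5.3+6.85)) = 46.048 kPa
Final effective stress: σ'_f = 67.892 + 46.048 = 113.94 kPa.
σ'_f = 113.94 > σ'_p = 75.7 kPa, so the stress path crosses the preconsolidation pressure — recompression up to σ'_p, then virgin compression beyond:
S_c = H/(1+e₀)·[C_r·log₁₀(σ'_p/σ'_0) + C_c·log₁₀(σ'_f/σ'_p)]
    = 7.7/1.79 × [0.072×log₁₀(75.7/67.892) + 0.39×log₁₀(113.94/75.7)]
    = 4.3017 × [0.003404 + 0.069256] = 0.3126 m

S_c ≈ 0.313 m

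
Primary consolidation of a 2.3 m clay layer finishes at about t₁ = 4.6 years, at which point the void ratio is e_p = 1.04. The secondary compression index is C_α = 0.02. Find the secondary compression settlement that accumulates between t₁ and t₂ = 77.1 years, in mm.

S_s ≈ 27.6 mm

Secondary compression: S_s = C_α·H/(1+e_p)·log₁₀(t₂/t₁)
S_s = 0.02×2.3/(1+1.04)×log₁₀(77.1/4.6)
    = 0.02255 × 1.224 = 0.02761 m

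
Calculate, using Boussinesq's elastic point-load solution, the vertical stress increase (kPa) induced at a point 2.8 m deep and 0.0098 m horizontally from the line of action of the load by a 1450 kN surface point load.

Δσ_z ≈ 88.3 kPa

Boussinesq vertical stress below a point load on an elastic half-space:
Δσ_z = 3P/(2πz²) · [1 + (r/z)²]^(−5/2)
r/z = 0.0098/2.8 = 0.0035; [1+(r/z)²]^(−5/2) = 0.99997.
Δσ_z = 3×1450/(2π×2.8²) × 0.99997 = 88.307 × 0.99997 = 88.3 kPa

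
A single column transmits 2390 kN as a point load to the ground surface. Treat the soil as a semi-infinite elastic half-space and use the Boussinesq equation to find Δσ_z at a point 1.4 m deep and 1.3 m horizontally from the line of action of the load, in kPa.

Δσ_z ≈ 123 kPa

Boussinesq vertical stress below a point load on an elastic half-space:
Δσ_z = 3P/(2πz²) · [1 + (r/z)²]^(−5/2)
r/z = 1.3/1.4 = 0.92857; [1+(r/z)²]^(−5/2) = 0.2113.
Δσ_z = 3×2390/(2π×1.4²) × 0.2113 = 582.21 × 0.2113 = 123 kPa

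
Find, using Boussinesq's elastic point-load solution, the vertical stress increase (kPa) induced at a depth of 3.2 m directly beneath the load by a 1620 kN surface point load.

Δσ_z ≈ 75.5 kPa

Boussinesq vertical stress below a point load on an elastic half-space:
Δσ_z = 3P/(2πz²) · [1 + (r/z)²]^(−5/2)
r/z = 0/3.2 = 0; [1+(r/z)²]^(−5/2) = 1.
Δσ_z = 3×1620/(2π×3.2²) × 1 = 75.536 × 1 = 75.54 kPa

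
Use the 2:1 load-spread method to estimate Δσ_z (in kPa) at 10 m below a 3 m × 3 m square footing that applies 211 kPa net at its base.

By the 2:1 method the load spreads at 1 horizontal : 2 vertical, so at depth z the loaded area has grown by z in each plan dimension:
Δσ = qBL/((B+z)(L+z)) = 211×3×3/((3+10)(3+10)) = 11.237 kPa

Δσ_z ≈ 11.2 kPa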